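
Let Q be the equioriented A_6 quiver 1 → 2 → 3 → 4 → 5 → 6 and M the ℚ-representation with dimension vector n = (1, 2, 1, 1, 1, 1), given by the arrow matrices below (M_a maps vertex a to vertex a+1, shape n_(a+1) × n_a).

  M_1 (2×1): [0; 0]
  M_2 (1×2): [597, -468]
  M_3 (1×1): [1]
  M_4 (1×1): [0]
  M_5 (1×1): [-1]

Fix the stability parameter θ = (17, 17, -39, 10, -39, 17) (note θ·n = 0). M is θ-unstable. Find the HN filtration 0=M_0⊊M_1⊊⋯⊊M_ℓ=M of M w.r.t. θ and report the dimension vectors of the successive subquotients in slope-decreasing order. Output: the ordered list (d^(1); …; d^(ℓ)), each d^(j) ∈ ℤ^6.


Barcode: M ≅ I[1,1], I[2,2], I[2,4], I[5,6]. HN layers by μ_θ (4 steps, strictly decreasing):
  μ^(1)=17; μ^(2)=10; μ^(3)=-11; μ^(4)=-39

((1, 1, 0, 0, 0, 1); (0, 0, 0, 1, 0, 0); (0, 1, 1, 0, 0, 0); (0, 0, 0, 0, 1, 0))


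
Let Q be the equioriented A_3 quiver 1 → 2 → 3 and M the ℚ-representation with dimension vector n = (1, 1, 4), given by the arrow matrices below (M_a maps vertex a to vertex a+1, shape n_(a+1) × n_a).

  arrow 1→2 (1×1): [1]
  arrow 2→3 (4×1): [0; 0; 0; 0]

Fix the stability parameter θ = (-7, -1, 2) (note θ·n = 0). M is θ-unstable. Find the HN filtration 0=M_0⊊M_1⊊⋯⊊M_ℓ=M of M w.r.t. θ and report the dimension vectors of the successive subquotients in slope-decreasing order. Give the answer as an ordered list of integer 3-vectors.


Interval decomposition of M: I[1,2], I[3,3]^4.
HN type (ℓ=3): μ^(1)=2; μ^(2)=-1; μ^(3)=-7

((0, 0, 4); (0, 1, 0); (1, 0, 0))


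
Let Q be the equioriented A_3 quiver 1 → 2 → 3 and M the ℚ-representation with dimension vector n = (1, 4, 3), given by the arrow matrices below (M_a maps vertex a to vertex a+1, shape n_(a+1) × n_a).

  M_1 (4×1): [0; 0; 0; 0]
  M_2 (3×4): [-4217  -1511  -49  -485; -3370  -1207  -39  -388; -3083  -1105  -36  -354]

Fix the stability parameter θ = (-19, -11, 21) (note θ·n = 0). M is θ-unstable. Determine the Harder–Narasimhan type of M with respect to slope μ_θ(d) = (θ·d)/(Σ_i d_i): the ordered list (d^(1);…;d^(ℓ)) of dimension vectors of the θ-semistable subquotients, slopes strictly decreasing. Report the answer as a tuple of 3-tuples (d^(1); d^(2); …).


Barcode: M ≅ I[1,1], I[2,2], I[2,3]^3. HN layers by μ_θ (3 steps, strictly decreasing):
  μ^(1)=21; μ^(2)=-11; μ^(3)=-19

((0, 0, 3); (0, 4, 0); (1, 0, 0))


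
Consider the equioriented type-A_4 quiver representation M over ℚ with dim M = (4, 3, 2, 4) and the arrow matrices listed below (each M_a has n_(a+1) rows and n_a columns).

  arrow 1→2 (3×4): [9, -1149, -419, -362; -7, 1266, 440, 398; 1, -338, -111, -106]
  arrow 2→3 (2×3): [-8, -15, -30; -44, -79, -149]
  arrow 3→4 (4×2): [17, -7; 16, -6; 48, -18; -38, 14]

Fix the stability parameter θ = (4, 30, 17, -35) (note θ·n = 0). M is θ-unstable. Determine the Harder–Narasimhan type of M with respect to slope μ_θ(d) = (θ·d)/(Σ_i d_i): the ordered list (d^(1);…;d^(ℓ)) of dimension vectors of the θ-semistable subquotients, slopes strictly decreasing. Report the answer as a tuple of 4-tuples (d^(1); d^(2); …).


Interval decomposition of M: I[1,1], I[1,2], I[1,4]^2, I[4,4]^2.
HN type (ℓ=3): μ^(1)=30; μ^(2)=4; μ^(3)=-35

((0, 1, 0, 0); (4, 2, 2, 2); (0, 0, 0, 2))


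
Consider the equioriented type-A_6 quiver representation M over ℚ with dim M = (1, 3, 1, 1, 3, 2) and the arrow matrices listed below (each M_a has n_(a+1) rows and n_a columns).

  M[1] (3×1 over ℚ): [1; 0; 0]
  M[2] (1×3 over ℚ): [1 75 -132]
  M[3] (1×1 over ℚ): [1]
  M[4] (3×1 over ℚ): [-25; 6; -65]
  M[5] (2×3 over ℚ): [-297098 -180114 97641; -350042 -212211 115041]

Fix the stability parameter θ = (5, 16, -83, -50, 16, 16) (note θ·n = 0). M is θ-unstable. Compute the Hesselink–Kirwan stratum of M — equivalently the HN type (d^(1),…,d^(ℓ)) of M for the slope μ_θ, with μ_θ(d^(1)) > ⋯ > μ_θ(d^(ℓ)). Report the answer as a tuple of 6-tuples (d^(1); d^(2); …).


Via rank(M_{q-1}∘⋯∘M_p): M ≅ I[1,6], I[2,2]^2, I[5,5], I[5,6].
μ_θ-semistable layers: μ^(1)=16; μ^(2)=-28

((0, 2, 0, 0, 3, 2); (1, 1, 1, 1, 0, 0))


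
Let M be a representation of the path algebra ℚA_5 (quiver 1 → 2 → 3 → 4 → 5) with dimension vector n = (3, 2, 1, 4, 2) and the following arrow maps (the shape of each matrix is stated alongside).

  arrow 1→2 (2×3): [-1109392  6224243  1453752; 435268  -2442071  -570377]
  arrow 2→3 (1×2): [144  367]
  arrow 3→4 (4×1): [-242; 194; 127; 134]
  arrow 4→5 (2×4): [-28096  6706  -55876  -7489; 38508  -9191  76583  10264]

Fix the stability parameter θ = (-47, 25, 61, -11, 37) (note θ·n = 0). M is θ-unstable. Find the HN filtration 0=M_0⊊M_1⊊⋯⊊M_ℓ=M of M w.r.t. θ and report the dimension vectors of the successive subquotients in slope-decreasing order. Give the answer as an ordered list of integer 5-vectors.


Via rank(M_{q-1}∘⋯∘M_p): M ≅ I[1,1], I[1,2], I[1,5], I[4,4]^2, I[4,5].
μ_θ-semistable layers: μ^(1)=37; μ^(2)=25; μ^(3)=-11; μ^(4)=-47

((0, 0, 0, 0, 2); (0, 2, 1, 1, 0); (0, 0, 0, 3, 0); (3, 0, 0, 0, 0))


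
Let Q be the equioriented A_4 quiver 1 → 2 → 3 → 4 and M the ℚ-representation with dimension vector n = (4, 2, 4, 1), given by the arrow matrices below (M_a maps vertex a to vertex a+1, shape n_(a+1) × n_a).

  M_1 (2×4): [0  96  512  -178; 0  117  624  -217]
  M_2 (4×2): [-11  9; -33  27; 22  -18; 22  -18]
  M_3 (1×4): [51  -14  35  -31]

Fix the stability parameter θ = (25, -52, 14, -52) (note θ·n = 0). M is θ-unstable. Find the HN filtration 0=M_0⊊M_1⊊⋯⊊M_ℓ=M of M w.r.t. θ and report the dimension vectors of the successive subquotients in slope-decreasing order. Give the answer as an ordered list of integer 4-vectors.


Via rank(M_{q-1}∘⋯∘M_p): M ≅ I[1,1]^2, I[1,2], I[1,4], I[3,3]^3.
μ_θ-semistable layers: μ^(1)=25; μ^(2)=14; μ^(3)=-27/2; μ^(4)=-65/4

((2, 0, 0, 0); (0, 0, 3, 0); (1, 1, 0, 0); (1, 1, 1, 1))


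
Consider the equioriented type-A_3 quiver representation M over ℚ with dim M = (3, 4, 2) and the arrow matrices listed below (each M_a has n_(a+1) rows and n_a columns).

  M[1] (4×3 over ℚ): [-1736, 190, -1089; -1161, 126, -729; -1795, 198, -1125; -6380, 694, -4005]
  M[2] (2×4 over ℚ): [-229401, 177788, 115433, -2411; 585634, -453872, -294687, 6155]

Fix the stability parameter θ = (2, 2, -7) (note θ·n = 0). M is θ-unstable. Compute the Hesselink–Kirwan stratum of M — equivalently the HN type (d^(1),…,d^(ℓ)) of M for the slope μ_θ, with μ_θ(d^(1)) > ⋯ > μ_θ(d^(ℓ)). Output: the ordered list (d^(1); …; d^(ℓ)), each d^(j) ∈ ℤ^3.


Barcode: M ≅ I[1,1], I[1,3]^2, I[2,2]^2. HN layers by μ_θ (2 steps, strictly decreasing):
  μ^(1)=2; μ^(2)=-1

((1, 2, 0); (2, 2, 2))


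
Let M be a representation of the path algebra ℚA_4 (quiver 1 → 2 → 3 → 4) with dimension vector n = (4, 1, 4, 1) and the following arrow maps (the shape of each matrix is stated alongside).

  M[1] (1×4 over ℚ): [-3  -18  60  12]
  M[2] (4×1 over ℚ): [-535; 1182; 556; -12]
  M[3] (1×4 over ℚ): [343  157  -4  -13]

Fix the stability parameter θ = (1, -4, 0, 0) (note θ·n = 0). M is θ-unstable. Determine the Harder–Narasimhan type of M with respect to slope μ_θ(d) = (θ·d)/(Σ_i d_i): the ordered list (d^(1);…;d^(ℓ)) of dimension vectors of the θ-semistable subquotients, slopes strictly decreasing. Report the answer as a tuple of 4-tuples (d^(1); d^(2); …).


Barcode: M ≅ I[1,1]^3, I[1,4], I[3,3]^3. HN layers by μ_θ (3 steps, strictly decreasing):
  μ^(1)=1; μ^(2)=0; μ^(3)=-3/2

((3, 0, 0, 0); (0, 0, 4, 1); (1, 1, 0, 0))


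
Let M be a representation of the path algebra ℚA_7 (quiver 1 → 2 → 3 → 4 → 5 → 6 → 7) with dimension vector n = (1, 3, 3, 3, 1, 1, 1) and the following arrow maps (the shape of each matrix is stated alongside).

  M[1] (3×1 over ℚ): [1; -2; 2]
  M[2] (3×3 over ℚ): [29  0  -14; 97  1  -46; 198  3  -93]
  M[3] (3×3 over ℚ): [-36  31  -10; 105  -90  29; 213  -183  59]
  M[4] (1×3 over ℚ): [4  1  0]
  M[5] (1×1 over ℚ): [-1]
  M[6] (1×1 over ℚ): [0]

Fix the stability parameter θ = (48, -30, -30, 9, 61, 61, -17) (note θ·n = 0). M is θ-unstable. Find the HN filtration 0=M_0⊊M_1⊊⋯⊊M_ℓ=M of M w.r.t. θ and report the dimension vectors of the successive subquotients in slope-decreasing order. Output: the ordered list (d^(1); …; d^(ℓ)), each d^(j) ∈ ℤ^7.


Barcode: M ≅ I[1,6], I[2,3], I[2,4], I[4,4], I[7,7]. HN layers by μ_θ (5 steps, strictly decreasing):
  μ^(1)=61; μ^(2)=9; μ^(3)=-4; μ^(4)=-17; μ^(5)=-30

((0, 0, 0, 0, 1, 1, 0); (0, 0, 0, 3, 0, 0, 0); (1, 1, 1, 0, 0, 0, 0); (0, 0, 0, 0, 0, 0, 1); (0, 2, 2, 0, 0, 0, 0))


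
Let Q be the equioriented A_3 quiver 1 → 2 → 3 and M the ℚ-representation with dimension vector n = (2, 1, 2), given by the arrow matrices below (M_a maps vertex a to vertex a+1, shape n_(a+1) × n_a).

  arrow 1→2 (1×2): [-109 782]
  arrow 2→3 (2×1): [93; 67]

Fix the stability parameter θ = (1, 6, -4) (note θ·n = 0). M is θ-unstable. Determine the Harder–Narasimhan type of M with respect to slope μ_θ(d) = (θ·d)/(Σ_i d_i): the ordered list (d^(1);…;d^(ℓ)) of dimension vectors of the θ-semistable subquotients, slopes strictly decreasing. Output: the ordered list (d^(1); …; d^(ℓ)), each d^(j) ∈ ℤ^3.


Barcode: M ≅ I[1,1], I[1,3], I[3,3]. HN layers by μ_θ (2 steps, strictly decreasing):
  μ^(1)=1; μ^(2)=-4

((2, 1, 1); (0, 0, 1))


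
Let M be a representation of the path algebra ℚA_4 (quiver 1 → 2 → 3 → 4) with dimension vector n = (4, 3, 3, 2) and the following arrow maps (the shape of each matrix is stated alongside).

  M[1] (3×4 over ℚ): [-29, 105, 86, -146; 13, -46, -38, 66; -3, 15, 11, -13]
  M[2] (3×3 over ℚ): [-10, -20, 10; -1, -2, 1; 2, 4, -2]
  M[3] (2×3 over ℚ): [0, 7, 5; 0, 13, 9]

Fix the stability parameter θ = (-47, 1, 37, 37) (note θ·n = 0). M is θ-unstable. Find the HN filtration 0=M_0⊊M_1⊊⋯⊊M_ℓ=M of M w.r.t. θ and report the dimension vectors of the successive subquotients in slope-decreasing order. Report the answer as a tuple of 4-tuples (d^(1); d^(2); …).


Barcode: M ≅ I[1,1], I[1,2]^2, I[1,4], I[3,3], I[3,4]. HN layers by μ_θ (3 steps, strictly decreasing):
  μ^(1)=37; μ^(2)=1; μ^(3)=-47

((0, 0, 3, 2); (0, 3, 0, 0); (4, 0, 0, 0))


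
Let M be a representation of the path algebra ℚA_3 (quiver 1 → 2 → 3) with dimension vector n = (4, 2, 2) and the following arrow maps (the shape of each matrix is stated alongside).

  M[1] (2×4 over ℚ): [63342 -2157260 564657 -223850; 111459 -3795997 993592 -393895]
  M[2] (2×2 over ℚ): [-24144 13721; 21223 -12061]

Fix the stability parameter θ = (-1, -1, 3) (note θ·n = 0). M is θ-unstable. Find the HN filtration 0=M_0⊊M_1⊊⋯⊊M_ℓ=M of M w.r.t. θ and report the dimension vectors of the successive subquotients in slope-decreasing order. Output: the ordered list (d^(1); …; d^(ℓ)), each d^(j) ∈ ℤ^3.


Barcode: M ≅ I[1,1]^2, I[1,3]^2. HN layers by μ_θ (2 steps, strictly decreasing):
  μ^(1)=3; μ^(2)=-1

((0, 0, 2); (4, 2, 0))


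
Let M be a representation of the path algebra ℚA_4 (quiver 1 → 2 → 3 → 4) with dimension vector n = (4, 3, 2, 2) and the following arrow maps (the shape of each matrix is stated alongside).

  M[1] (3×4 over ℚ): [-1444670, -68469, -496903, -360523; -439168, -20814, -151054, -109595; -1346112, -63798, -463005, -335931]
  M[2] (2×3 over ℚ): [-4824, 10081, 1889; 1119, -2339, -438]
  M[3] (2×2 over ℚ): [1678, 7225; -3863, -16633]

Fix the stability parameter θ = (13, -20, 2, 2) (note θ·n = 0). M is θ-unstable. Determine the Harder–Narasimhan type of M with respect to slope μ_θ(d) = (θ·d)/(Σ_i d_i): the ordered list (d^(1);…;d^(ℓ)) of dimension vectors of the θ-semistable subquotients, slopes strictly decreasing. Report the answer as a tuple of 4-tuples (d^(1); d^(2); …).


Barcode: M ≅ I[1,1], I[1,2], I[1,4]^2. HN layers by μ_θ (3 steps, strictly decreasing):
  μ^(1)=13; μ^(2)=2; μ^(3)=-7/2

((1, 0, 0, 0); (0, 0, 2, 2); (3, 3, 0, 0))


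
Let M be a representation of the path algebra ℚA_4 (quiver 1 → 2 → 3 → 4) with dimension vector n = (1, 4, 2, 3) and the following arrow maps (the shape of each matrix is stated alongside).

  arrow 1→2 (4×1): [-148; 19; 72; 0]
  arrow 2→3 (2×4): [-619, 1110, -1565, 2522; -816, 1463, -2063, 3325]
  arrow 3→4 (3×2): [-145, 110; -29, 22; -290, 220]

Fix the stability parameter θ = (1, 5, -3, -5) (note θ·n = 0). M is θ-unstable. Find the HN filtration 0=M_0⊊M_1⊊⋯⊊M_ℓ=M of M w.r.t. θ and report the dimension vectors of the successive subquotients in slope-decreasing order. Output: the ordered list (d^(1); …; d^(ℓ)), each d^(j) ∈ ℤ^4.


Via rank(M_{q-1}∘⋯∘M_p): M ≅ I[1,3], I[2,2]^2, I[2,4], I[4,4]^2.
μ_θ-semistable layers: μ^(1)=5; μ^(2)=1; μ^(3)=-1; μ^(4)=-5

((0, 2, 0, 0); (1, 1, 1, 0); (0, 1, 1, 1); (0, 0, 0, 2))


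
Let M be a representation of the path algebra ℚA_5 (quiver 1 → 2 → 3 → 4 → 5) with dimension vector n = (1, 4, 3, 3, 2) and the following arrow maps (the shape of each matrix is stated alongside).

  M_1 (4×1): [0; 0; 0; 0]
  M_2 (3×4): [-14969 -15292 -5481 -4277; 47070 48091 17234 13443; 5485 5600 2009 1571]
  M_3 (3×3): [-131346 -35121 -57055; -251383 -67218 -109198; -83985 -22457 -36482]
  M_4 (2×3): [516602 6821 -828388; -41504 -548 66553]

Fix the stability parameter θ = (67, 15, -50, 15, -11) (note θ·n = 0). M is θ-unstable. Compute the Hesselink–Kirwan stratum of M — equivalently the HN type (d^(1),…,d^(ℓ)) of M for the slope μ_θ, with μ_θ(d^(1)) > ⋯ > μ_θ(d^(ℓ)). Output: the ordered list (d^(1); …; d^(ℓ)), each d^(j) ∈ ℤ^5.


Interval decomposition of M: I[1,1], I[2,2], I[2,4], I[2,5]^2.
HN type (ℓ=4): μ^(1)=67; μ^(2)=15; μ^(3)=2; μ^(4)=-35/2

((1, 0, 0, 0, 0); (0, 1, 0, 1, 0); (0, 0, 0, 2, 2); (0, 3, 3, 0, 0))


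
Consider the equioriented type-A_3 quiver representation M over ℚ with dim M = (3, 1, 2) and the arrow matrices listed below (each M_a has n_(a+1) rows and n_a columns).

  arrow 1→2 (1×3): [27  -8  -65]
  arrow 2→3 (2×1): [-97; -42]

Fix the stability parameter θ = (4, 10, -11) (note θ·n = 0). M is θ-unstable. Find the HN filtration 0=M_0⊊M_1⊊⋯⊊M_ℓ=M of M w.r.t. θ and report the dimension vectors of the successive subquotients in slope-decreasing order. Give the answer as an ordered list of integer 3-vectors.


Via rank(M_{q-1}∘⋯∘M_p): M ≅ I[1,1]^2, I[1,3], I[3,3].
μ_θ-semistable layers: μ^(1)=4; μ^(2)=1; μ^(3)=-11

((2, 0, 0); (1, 1, 1); (0, 0, 1))


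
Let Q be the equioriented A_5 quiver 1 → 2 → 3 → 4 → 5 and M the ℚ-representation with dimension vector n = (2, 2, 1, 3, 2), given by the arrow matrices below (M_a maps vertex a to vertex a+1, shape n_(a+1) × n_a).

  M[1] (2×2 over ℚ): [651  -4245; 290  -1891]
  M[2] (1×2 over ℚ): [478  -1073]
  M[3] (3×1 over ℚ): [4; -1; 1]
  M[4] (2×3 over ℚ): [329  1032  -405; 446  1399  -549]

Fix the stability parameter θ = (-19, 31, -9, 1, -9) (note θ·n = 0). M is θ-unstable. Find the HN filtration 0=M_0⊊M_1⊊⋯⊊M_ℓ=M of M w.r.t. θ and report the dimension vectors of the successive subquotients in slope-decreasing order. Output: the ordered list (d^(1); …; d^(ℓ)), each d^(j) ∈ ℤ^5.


Via rank(M_{q-1}∘⋯∘M_p): M ≅ I[1,2], I[1,5], I[4,4], I[4,5].
μ_θ-semistable layers: μ^(1)=31; μ^(2)=7/2; μ^(3)=1; μ^(4)=-4; μ^(5)=-19

((0, 1, 0, 0, 0); (0, 1, 1, 1, 1); (0, 0, 0, 1, 0); (0, 0, 0, 1, 1); (2, 0, 0, 0, 0))


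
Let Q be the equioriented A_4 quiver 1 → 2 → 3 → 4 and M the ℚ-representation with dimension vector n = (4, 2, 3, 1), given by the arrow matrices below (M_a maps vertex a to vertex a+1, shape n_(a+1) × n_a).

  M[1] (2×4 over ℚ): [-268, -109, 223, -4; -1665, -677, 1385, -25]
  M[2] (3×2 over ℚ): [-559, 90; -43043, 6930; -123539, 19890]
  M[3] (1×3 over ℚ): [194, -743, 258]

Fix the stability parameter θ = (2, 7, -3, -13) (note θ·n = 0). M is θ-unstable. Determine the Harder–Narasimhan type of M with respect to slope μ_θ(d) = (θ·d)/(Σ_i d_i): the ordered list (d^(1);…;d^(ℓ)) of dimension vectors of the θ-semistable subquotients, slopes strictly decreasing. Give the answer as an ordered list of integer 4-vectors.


Barcode: M ≅ I[1,1]^2, I[1,2], I[1,4], I[3,3]^2. HN layers by μ_θ (4 steps, strictly decreasing):
  μ^(1)=7; μ^(2)=2; μ^(3)=-7/4; μ^(4)=-3

((0, 1, 0, 0); (3, 0, 0, 0); (1, 1, 1, 1); (0, 0, 2, 0))


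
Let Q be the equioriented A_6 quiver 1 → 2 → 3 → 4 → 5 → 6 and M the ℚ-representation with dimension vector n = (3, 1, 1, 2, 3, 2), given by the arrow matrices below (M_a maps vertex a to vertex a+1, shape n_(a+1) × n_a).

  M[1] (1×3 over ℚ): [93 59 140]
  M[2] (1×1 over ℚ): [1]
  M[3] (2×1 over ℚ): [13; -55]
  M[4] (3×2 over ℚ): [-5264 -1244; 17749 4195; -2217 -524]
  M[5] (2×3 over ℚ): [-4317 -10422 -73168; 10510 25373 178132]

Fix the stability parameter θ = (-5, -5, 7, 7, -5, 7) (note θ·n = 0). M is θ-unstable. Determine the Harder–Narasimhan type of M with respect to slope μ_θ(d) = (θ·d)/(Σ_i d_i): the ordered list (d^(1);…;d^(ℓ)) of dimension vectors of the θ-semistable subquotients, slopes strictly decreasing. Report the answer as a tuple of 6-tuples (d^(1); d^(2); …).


Barcode: M ≅ I[1,1]^2, I[1,6], I[4,6], I[5,5]. HN layers by μ_θ (4 steps, strictly decreasing):
  μ^(1)=7; μ^(2)=3; μ^(3)=1; μ^(4)=-5

((0, 0, 0, 0, 0, 2); (0, 0, 1, 1, 1, 0); (0, 0, 0, 1, 1, 0); (3, 1, 0, 0, 1, 0))


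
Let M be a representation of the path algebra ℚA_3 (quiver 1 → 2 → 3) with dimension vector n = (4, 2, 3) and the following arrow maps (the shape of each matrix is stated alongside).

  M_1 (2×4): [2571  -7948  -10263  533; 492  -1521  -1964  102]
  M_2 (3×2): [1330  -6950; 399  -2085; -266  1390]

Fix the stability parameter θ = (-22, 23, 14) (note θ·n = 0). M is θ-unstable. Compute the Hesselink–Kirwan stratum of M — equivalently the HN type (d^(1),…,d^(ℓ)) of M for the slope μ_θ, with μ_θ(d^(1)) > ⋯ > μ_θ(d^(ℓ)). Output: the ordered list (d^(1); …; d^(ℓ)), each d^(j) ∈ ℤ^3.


Via rank(M_{q-1}∘⋯∘M_p): M ≅ I[1,1]^2, I[1,2], I[1,3], I[3,3]^2.
μ_θ-semistable layers: μ^(1)=23; μ^(2)=37/2; μ^(3)=14; μ^(4)=-22

((0, 1, 0); (0, 1, 1); (0, 0, 2); (4, 0, 0))


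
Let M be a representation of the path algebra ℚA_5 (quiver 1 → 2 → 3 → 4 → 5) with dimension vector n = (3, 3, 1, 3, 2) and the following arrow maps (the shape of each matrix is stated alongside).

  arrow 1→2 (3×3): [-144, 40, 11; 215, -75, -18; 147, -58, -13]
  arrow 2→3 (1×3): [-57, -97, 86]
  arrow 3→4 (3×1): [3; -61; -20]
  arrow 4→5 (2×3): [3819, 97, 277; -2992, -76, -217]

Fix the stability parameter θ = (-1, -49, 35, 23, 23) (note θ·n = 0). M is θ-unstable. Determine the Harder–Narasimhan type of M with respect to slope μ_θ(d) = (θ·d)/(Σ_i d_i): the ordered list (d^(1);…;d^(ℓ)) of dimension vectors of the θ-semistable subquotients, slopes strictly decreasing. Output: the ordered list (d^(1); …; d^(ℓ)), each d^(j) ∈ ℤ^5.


Interval decomposition of M: I[1,2]^2, I[1,4], I[4,5]^2.
HN type (ℓ=3): μ^(1)=29; μ^(2)=23; μ^(3)=-25

((0, 0, 1, 1, 0); (0, 0, 0, 2, 2); (3, 3, 0, 0, 0))


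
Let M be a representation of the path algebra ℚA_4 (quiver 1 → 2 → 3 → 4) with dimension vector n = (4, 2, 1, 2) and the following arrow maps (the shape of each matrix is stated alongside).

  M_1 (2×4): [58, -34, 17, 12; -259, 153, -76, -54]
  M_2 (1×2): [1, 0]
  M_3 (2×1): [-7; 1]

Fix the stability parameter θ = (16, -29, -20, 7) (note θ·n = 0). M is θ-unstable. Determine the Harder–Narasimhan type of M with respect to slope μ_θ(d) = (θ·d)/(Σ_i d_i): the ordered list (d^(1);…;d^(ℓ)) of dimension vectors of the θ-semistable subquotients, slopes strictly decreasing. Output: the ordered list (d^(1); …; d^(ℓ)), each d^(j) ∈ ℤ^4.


Interval decomposition of M: I[1,1]^2, I[1,2], I[1,4], I[4,4].
HN type (ℓ=4): μ^(1)=16; μ^(2)=7; μ^(3)=-13/2; μ^(4)=-11

((2, 0, 0, 0); (0, 0, 0, 2); (1, 1, 0, 0); (1, 1, 1, 0))


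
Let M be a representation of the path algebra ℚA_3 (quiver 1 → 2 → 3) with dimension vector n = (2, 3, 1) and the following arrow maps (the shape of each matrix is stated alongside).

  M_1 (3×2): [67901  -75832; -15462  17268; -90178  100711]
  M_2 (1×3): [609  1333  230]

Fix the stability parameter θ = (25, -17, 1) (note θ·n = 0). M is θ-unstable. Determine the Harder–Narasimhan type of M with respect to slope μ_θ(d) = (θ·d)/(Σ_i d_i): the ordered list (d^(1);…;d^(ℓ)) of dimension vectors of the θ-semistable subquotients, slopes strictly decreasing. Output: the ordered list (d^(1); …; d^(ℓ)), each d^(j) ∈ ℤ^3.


Barcode: M ≅ I[1,2], I[1,3], I[2,2]. HN layers by μ_θ (3 steps, strictly decreasing):
  μ^(1)=4; μ^(2)=3; μ^(3)=-17

((1, 1, 0); (1, 1, 1); (0, 1, 0))


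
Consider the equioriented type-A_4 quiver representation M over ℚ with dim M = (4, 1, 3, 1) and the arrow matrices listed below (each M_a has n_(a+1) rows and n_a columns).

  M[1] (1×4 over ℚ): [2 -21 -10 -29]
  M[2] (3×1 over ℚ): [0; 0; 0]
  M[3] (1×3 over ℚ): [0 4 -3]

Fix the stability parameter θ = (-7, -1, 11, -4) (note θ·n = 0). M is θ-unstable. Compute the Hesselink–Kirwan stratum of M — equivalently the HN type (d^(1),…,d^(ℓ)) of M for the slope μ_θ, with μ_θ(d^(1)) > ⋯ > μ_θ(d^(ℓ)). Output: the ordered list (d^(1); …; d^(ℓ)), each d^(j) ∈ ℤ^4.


Interval decomposition of M: I[1,1]^3, I[1,2], I[3,3]^2, I[3,4].
HN type (ℓ=4): μ^(1)=11; μ^(2)=7/2; μ^(3)=-1; μ^(4)=-7

((0, 0, 2, 0); (0, 0, 1, 1); (0, 1, 0, 0); (4, 0, 0, 0))


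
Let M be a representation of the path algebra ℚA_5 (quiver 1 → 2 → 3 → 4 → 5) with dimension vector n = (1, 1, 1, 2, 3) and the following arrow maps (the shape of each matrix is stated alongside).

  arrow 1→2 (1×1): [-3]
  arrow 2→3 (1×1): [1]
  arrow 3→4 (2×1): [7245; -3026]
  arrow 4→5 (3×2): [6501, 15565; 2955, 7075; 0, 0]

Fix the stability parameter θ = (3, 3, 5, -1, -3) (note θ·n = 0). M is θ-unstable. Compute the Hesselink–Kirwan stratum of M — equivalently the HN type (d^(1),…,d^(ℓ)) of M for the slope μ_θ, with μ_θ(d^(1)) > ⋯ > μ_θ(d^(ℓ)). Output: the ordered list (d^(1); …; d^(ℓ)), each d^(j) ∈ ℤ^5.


Barcode: M ≅ I[1,5], I[4,4], I[5,5]^2. HN layers by μ_θ (3 steps, strictly decreasing):
  μ^(1)=7/5; μ^(2)=-1; μ^(3)=-3

((1, 1, 1, 1, 1); (0, 0, 0, 1, 0); (0, 0, 0, 0, 2))


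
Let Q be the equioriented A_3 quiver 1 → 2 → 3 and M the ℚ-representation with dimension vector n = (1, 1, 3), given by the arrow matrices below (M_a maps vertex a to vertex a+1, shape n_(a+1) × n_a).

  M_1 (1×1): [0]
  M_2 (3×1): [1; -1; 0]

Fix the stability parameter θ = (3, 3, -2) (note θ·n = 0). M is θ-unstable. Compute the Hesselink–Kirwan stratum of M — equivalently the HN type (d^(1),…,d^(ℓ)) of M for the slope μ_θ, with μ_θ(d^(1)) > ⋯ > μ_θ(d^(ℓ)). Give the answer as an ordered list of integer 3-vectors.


Interval decomposition of M: I[1,1], I[2,3], I[3,3]^2.
HN type (ℓ=3): μ^(1)=3; μ^(2)=1/2; μ^(3)=-2

((1, 0, 0); (0, 1, 1); (0, 0, 2))


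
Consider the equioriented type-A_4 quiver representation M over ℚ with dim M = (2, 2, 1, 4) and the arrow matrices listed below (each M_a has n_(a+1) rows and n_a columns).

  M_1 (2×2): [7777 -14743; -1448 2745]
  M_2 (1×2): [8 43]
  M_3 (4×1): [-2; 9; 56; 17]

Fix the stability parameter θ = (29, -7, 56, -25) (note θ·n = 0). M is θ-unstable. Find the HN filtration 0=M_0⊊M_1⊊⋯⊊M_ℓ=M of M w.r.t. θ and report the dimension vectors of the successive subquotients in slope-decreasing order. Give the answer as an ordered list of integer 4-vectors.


Interval decomposition of M: I[1,2], I[1,4], I[4,4]^3.
HN type (ℓ=3): μ^(1)=31/2; μ^(2)=11; μ^(3)=-25

((0, 0, 1, 1); (2, 2, 0, 0); (0, 0, 0, 3))


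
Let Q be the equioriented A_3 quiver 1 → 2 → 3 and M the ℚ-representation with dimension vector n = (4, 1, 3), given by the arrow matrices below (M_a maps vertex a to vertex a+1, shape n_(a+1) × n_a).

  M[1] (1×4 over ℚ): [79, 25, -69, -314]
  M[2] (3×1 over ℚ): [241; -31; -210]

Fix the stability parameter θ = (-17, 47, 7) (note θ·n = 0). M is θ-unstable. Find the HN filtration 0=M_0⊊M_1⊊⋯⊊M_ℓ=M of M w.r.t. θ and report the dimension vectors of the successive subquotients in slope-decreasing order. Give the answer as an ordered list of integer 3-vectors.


Interval decomposition of M: I[1,1]^3, I[1,3], I[3,3]^2.
HN type (ℓ=3): μ^(1)=27; μ^(2)=7; μ^(3)=-17

((0, 1, 1); (0, 0, 2); (4, 0, 0))


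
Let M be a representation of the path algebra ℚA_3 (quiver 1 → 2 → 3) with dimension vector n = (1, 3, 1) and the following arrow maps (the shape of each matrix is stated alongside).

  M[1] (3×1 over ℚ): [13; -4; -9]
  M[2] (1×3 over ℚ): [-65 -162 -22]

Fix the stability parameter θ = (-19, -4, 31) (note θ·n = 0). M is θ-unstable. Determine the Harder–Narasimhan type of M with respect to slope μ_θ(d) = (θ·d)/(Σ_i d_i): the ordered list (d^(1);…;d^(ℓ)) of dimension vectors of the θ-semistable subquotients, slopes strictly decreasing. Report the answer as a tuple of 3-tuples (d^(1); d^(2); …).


Barcode: M ≅ I[1,3], I[2,2]^2. HN layers by μ_θ (3 steps, strictly decreasing):
  μ^(1)=31; μ^(2)=-4; μ^(3)=-19

((0, 0, 1); (0, 3, 0); (1, 0, 0))


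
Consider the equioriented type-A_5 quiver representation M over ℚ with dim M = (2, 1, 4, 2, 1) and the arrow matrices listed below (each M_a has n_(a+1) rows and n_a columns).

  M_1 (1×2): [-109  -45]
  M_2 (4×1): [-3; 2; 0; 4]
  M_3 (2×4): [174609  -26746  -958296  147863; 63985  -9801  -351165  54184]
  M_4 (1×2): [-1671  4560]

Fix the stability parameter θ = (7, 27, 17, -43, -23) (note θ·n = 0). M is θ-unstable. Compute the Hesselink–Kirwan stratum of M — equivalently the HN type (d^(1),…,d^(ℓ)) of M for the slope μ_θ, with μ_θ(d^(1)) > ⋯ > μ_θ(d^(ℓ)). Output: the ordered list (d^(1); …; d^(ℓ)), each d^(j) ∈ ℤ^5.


Barcode: M ≅ I[1,1], I[1,5], I[3,3]^2, I[3,4]. HN layers by μ_θ (4 steps, strictly decreasing):
  μ^(1)=17; μ^(2)=7; μ^(3)=-3; μ^(4)=-13

((0, 0, 2, 0, 0); (1, 0, 0, 0, 0); (1, 1, 1, 1, 1); (0, 0, 1, 1, 0))


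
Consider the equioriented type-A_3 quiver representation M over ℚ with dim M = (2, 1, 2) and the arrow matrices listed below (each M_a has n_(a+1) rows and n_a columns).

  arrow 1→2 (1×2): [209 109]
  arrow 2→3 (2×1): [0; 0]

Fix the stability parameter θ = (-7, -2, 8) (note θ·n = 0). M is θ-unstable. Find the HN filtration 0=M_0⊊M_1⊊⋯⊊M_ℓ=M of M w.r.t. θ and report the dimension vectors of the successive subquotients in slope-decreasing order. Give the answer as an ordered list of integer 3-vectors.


Barcode: M ≅ I[1,1], I[1,2], I[3,3]^2. HN layers by μ_θ (3 steps, strictly decreasing):
  μ^(1)=8; μ^(2)=-2; μ^(3)=-7

((0, 0, 2); (0, 1, 0); (2, 0, 0))


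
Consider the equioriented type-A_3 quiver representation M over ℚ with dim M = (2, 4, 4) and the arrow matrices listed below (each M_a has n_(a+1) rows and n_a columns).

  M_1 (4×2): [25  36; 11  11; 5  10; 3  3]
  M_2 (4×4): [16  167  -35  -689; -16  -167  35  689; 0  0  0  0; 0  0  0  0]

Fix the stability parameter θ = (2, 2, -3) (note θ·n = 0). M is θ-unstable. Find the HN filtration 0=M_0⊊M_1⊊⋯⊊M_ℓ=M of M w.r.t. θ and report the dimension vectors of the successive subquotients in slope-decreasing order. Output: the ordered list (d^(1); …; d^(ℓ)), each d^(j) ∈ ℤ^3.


Interval decomposition of M: I[1,2], I[1,3], I[2,2]^2, I[3,3]^3.
HN type (ℓ=3): μ^(1)=2; μ^(2)=1/3; μ^(3)=-3

((1, 3, 0); (1, 1, 1); (0, 0, 3))


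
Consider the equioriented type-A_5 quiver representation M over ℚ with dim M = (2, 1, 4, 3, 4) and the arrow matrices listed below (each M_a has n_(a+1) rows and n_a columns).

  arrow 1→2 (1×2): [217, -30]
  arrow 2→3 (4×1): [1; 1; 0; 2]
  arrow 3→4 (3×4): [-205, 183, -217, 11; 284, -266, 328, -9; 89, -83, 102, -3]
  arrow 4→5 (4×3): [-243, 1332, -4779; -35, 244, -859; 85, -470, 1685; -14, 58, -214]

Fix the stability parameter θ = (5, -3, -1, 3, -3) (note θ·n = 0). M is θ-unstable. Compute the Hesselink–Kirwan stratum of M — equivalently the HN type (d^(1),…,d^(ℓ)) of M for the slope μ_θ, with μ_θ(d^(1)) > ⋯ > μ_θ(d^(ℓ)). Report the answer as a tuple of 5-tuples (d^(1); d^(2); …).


Barcode: M ≅ I[1,1], I[1,3], I[3,4], I[3,5]^2, I[5,5]^2. HN layers by μ_θ (6 steps, strictly decreasing):
  μ^(1)=5; μ^(2)=3; μ^(3)=1/3; μ^(4)=0; μ^(5)=-1; μ^(6)=-3

((1, 0, 0, 0, 0); (0, 0, 0, 1, 0); (1, 1, 1, 0, 0); (0, 0, 0, 2, 2); (0, 0, 3, 0, 0); (0, 0, 0, 0, 2))


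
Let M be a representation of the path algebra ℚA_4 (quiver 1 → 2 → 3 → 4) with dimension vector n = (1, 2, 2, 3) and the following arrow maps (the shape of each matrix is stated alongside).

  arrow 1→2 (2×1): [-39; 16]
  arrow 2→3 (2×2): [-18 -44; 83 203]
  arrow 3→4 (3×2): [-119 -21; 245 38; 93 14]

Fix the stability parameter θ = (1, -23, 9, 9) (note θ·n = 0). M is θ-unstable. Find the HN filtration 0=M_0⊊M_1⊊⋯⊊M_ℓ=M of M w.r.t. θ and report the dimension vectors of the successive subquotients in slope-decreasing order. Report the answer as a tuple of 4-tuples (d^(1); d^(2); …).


Barcode: M ≅ I[1,4], I[2,4], I[4,4]. HN layers by μ_θ (3 steps, strictly decreasing):
  μ^(1)=9; μ^(2)=-11; μ^(3)=-23

((0, 0, 2, 3); (1, 1, 0, 0); (0, 1, 0, 0))


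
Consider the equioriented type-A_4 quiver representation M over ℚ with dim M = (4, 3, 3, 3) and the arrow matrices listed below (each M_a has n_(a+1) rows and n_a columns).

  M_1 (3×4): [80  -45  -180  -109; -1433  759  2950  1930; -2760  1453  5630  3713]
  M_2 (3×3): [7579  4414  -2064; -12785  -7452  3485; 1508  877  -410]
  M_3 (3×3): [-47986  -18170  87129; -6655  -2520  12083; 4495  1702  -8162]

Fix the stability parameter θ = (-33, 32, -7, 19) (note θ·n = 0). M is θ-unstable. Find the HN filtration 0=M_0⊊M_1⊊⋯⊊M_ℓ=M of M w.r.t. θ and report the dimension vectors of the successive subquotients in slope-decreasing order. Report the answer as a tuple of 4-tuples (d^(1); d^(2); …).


Interval decomposition of M: I[1,1], I[1,4]^3.
HN type (ℓ=3): μ^(1)=19; μ^(2)=25/2; μ^(3)=-33

((0, 0, 0, 3); (0, 3, 3, 0); (4, 0, 0, 0))


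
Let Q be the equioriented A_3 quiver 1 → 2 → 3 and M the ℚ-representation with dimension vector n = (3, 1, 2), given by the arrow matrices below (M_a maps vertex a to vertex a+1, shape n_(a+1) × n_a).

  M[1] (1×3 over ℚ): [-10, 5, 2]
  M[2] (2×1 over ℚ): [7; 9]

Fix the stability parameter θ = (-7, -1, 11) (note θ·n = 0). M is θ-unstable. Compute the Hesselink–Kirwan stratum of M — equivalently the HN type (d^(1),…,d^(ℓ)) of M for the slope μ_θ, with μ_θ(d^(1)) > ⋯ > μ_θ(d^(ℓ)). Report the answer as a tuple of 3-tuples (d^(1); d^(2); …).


Barcode: M ≅ I[1,1]^2, I[1,3], I[3,3]. HN layers by μ_θ (3 steps, strictly decreasing):
  μ^(1)=11; μ^(2)=-1; μ^(3)=-7

((0, 0, 2); (0, 1, 0); (3, 0, 0))


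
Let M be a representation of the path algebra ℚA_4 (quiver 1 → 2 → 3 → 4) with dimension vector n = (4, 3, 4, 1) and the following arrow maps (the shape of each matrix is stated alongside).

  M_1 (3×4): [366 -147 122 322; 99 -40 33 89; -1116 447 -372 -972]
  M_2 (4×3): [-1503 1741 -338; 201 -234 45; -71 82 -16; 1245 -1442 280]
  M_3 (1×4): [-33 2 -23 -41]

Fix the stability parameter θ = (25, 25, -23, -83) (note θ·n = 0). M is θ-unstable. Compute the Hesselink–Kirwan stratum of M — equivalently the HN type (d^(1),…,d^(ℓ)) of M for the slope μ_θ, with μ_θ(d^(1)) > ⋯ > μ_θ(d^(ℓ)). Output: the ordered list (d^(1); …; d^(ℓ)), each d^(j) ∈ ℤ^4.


Interval decomposition of M: I[1,1]^2, I[1,3], I[1,4], I[2,3], I[3,3].
HN type (ℓ=5): μ^(1)=25; μ^(2)=9; μ^(3)=1; μ^(4)=-14; μ^(5)=-23

((2, 0, 0, 0); (1, 1, 1, 0); (0, 1, 1, 0); (1, 1, 1, 1); (0, 0, 1, 0))


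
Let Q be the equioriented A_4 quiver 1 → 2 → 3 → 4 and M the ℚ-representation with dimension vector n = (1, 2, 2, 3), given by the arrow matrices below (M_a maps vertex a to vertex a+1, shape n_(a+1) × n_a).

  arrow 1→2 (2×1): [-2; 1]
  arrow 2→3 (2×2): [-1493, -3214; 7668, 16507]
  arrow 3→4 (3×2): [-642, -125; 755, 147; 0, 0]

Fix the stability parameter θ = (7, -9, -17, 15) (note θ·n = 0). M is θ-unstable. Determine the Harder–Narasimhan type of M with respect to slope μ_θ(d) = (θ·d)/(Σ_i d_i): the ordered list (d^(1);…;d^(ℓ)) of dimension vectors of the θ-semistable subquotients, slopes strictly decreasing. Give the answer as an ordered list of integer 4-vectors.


Interval decomposition of M: I[1,4], I[2,4], I[4,4].
HN type (ℓ=3): μ^(1)=15; μ^(2)=-19/3; μ^(3)=-13

((0, 0, 0, 3); (1, 1, 1, 0); (0, 1, 1, 0))


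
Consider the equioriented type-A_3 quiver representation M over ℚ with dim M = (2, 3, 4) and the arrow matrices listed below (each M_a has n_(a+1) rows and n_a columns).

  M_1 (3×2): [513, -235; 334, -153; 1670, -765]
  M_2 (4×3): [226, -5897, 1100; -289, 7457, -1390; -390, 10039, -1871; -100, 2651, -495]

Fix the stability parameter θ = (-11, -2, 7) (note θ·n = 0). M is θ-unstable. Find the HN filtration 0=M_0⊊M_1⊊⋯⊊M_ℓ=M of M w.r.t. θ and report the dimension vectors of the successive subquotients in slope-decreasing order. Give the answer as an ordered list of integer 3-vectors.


Interval decomposition of M: I[1,3]^2, I[2,3], I[3,3].
HN type (ℓ=3): μ^(1)=7; μ^(2)=-2; μ^(3)=-11

((0, 0, 4); (0, 3, 0); (2, 0, 0))


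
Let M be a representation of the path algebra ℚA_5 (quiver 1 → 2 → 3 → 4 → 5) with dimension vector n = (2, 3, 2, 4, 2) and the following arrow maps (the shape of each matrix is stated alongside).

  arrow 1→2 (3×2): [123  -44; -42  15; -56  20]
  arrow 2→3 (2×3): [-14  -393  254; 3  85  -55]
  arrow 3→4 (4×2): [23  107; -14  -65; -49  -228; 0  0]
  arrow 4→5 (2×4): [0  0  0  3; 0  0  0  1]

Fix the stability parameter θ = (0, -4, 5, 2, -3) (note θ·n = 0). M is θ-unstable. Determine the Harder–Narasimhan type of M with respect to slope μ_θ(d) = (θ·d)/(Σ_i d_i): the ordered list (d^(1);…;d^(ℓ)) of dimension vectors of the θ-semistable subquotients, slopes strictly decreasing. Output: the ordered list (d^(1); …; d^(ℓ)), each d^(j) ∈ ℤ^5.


Interval decomposition of M: I[1,4]^2, I[2,2], I[4,4], I[4,5], I[5,5].
HN type (ℓ=6): μ^(1)=7/2; μ^(2)=2; μ^(3)=-1/2; μ^(4)=-2; μ^(5)=-3; μ^(6)=-4

((0, 0, 2, 2, 0); (0, 0, 0, 1, 0); (0, 0, 0, 1, 1); (2, 2, 0, 0, 0); (0, 0, 0, 0, 1); (0, 1, 0, 0, 0))


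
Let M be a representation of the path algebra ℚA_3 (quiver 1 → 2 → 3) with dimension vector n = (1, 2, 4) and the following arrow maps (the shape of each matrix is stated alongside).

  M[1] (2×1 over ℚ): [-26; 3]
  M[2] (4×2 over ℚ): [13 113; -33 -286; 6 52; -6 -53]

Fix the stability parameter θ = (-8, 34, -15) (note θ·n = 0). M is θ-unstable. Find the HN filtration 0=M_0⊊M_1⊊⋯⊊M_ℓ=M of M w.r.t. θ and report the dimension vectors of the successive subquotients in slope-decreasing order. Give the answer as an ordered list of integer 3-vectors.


Interval decomposition of M: I[1,3], I[2,3], I[3,3]^2.
HN type (ℓ=3): μ^(1)=19/2; μ^(2)=-8; μ^(3)=-15

((0, 2, 2); (1, 0, 0); (0, 0, 2))


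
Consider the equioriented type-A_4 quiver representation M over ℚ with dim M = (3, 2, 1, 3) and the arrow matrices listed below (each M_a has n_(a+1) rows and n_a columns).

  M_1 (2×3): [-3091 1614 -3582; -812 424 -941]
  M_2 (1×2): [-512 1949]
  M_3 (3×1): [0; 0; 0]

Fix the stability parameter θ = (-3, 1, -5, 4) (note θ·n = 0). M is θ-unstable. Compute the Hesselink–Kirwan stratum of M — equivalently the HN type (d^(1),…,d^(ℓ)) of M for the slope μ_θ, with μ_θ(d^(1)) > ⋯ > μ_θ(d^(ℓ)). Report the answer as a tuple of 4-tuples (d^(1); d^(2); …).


Via rank(M_{q-1}∘⋯∘M_p): M ≅ I[1,1], I[1,2], I[1,3], I[4,4]^3.
μ_θ-semistable layers: μ^(1)=4; μ^(2)=1; μ^(3)=-2; μ^(4)=-3

((0, 0, 0, 3); (0, 1, 0, 0); (0, 1, 1, 0); (3, 0, 0, 0))


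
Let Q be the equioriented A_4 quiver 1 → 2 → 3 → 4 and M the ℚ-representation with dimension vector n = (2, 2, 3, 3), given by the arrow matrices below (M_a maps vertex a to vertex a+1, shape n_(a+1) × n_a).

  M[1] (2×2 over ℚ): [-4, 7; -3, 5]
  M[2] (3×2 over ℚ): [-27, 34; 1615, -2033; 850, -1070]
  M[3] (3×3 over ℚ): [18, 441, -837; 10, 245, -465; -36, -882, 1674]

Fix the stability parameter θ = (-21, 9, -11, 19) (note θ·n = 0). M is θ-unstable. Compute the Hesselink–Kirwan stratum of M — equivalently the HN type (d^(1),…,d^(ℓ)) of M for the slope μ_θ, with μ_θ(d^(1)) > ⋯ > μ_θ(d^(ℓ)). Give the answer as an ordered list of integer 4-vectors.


Barcode: M ≅ I[1,3], I[1,4], I[3,3], I[4,4]^2. HN layers by μ_θ (4 steps, strictly decreasing):
  μ^(1)=19; μ^(2)=-1; μ^(3)=-11; μ^(4)=-21

((0, 0, 0, 3); (0, 2, 2, 0); (0, 0, 1, 0); (2, 0, 0, 0))


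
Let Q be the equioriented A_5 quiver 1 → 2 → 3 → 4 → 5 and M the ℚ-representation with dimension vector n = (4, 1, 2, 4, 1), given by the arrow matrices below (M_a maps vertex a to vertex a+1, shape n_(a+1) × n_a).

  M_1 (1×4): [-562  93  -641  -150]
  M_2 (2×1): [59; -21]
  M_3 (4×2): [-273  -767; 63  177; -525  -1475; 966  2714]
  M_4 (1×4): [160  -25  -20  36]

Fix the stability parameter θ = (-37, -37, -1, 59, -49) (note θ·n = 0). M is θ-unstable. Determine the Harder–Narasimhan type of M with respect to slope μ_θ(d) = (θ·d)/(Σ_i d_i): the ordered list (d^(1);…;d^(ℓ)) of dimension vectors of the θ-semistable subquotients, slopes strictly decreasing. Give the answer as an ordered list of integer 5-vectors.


Barcode: M ≅ I[1,1]^3, I[1,3], I[3,5], I[4,4]^3. HN layers by μ_θ (4 steps, strictly decreasing):
  μ^(1)=59; μ^(2)=5; μ^(3)=-1; μ^(4)=-37

((0, 0, 0, 3, 0); (0, 0, 0, 1, 1); (0, 0, 2, 0, 0); (4, 1, 0, 0, 0))


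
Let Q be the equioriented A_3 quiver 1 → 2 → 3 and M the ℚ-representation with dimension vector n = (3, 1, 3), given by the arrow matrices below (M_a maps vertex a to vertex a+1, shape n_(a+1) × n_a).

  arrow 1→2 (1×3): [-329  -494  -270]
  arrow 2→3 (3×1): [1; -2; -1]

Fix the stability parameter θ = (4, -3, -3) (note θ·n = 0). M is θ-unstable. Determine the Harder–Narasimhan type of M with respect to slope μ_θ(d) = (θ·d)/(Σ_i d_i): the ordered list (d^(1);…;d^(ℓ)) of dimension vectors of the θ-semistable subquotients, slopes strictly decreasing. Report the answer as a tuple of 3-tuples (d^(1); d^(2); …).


Barcode: M ≅ I[1,1]^2, I[1,3], I[3,3]^2. HN layers by μ_θ (3 steps, strictly decreasing):
  μ^(1)=4; μ^(2)=-2/3; μ^(3)=-3

((2, 0, 0); (1, 1, 1); (0, 0, 2))


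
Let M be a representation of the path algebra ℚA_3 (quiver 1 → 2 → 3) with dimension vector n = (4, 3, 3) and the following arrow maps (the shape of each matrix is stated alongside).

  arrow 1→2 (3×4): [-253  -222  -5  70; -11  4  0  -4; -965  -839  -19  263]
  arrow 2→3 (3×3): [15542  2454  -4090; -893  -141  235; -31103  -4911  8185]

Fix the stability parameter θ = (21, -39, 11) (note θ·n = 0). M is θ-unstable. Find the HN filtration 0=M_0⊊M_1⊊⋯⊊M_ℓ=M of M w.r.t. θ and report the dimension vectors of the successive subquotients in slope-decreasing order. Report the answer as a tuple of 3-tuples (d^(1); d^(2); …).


Via rank(M_{q-1}∘⋯∘M_p): M ≅ I[1,1], I[1,2]^2, I[1,3], I[3,3]^2.
μ_θ-semistable layers: μ^(1)=21; μ^(2)=11; μ^(3)=-9

((1, 0, 0); (0, 0, 3); (3, 3, 0))


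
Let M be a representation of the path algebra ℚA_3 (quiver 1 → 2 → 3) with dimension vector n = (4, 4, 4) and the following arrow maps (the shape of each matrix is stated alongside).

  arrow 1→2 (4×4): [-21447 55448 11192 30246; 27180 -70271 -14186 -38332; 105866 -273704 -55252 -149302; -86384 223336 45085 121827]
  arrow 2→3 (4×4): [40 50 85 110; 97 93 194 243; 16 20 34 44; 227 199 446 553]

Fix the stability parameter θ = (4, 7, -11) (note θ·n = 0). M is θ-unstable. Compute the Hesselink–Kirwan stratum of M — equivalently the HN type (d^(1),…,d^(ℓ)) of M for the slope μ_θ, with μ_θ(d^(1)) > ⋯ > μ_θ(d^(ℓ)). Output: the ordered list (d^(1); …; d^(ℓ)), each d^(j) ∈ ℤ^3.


Barcode: M ≅ I[1,2]^2, I[1,3]^2, I[3,3]^2. HN layers by μ_θ (4 steps, strictly decreasing):
  μ^(1)=7; μ^(2)=4; μ^(3)=0; μ^(4)=-11

((0, 2, 0); (2, 0, 0); (2, 2, 2); (0, 0, 2))
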